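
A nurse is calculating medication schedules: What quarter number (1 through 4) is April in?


Month: April (month 4)
Q1: January-March (months 1-3)
Q2: April-June (months 4-6)
Q3: July-September (months 7-9)
Q4: October-December (months 10-12)
Month 4 falls in Q2

2


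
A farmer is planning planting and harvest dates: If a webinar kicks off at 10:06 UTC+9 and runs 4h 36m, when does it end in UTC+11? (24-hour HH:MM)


Start: 10:06 in UTC+9
Step 1 - add duration:
  minutes: 6 + 36 = 42
  hours: 10 + 4 + 0 = 14
  end in UTC+9: 14:42
Step 2 - convert UTC+9 -> UTC+11:
  offset difference: 11 - (9) = 2 hours
  14 + (2) = 16 -> mod 24 = 16
Result: 16:42 in UTC+11

16:42


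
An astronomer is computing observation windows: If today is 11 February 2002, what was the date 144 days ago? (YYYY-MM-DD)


Start: 2002-02-11
Subtracting 144 days
Days already passed in February: 11
After going back through February: 133 more days to subtract
January 2002: 31 days, 102 remaining
December 2001: 31 days, 71 remaining
November 2001: 30 days, 41 remaining
October 2001: 31 days, 10 remaining
Result: 2001-09-20

2001-09-20


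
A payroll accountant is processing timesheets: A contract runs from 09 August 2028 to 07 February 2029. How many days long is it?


Start date: 2028-08-09
End date: 2029-02-07
Aug 2028: +23 days
Sep 2028: +30 days
Oct 2028: +31 days
... (4 more months)
Total: 182 days

182


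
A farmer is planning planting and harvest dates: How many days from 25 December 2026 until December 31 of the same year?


Start: December 25, 2026
End: December 31, 2026
Days left in December: 6
Total: 6 days

6


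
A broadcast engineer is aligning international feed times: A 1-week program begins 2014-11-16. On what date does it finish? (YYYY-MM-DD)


Start: 2014-11-16
Weeks to add: 1
Convert to days: 1 x 7 = 7 days
Add 7 days to 2014-11-16
Result: 2014-11-23

2014-11-23


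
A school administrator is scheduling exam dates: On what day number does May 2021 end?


Month: May
Year: 2021
May is a 31-day month
Total: 31 days

31


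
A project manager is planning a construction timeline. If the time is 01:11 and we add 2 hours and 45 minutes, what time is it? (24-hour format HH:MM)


Start time: 01:11
Adding: 2 hours 45 minutes
Minutes: 11 + 45 = 56
Hours: 1 + 2 + 0 = 3
Result: 03:56

03:56


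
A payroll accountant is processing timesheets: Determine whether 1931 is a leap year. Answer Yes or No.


Year: 1931
Divisible by 4? 1931 / 4 = 482.75 -> No
Not divisible by 4, so NOT a leap year

No


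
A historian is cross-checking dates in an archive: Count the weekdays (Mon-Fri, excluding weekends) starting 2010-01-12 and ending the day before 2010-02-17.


Start: 2010-01-12 (Tuesday)
End (exclusive): 2010-02-17 (Wednesday)
Total calendar days: 36
Full weeks: 36 // 7 = 5 -> 25 weekdays
Remaining 1 days starting on Tuesday:
  Tue(w) -> 1 weekdays
Total business days: 25 + 1 = 26

26


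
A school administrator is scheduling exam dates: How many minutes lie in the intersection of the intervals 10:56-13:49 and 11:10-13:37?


Interval A: [656, 829] minutes from midnight
Interval B: [670, 817] minutes from midnight
Overlap start = max(656, 670) = 670
Overlap end = min(829, 817) = 817
Overlap = 817 - 670 = 147 minutes

147


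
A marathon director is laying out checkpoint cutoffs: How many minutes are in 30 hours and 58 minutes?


Hours: 30
Minutes: 58
Convert hours to minutes: 30 x 60 = 1800
Add remaining minutes: 1800 + 58 = 1858

1858


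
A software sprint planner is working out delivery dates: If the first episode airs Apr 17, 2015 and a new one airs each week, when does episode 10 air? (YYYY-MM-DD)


First occurrence: 2015-04-17 (occurrence 1)
Each occurrence is 7 days after the previous.
Occurrence 10 is 9 weeks after the first.
9 weeks = 63 days
2015-04-17 + 63 days = 2015-06-19

2015-06-19


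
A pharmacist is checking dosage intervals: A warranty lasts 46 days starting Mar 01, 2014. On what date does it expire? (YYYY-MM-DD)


Start: 2014-03-01
Adding 46 days
Days remaining in March: 30
After March: 16 days still to add
April 2014 has 30 days, need 16
Result: 2014-04-16

2014-04-16


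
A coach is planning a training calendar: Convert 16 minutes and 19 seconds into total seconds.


Minutes: 16
Seconds: 19
Convert minutes to seconds: 16 x 60 = 960
Add remaining seconds: 960 + 19 = 979

979


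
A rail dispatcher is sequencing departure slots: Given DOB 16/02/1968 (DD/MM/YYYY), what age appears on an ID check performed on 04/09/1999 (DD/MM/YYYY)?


Birth: 1968-02-16
Reference: 1999-09-04
Year difference: 1999 - 1968 = 31
Has birthday (02-16) occurred by 09-04? Yes
Age in full years: 31

31


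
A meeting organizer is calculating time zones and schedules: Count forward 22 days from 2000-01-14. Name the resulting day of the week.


Start: 2000-01-14 (Friday)
Step 1 - find target date: add 22 days
  2000-01-14 + 22 days = 2000-02-05
Step 2 - day of week:
  22 mod 7 = 1
  Friday + 1 days -> Saturday
Result: Saturday (2000-02-05)

Saturday


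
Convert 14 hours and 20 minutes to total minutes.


Hours: 14
Extra minutes: 20
Minutes per hour: 60
Hours to minutes: 14 x 60 = 840
Total: 840 + 20 = 860

860


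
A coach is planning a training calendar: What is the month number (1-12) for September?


Calendar month order:
8. August
9. September <--
10. October
September is month number 9

9


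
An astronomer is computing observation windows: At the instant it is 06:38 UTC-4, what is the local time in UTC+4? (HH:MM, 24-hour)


Local time: 06:38 at UTC-4 (offset -4h)
Target zone: UTC+4 (offset 4h)
Difference: 4 - (-4) = 8 hours
Calculation: 6 + (8) = 14
Result: 14:38

14:38


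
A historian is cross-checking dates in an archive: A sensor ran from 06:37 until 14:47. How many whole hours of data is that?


Start: 06:37
End: 14:47
Hour difference: 14 - 6 = 8 hours
Minute difference: 47 - 37 = 10 minutes
Total minutes: 490
Complete hours: 490 / 60 = 8 (remainder 10)

8


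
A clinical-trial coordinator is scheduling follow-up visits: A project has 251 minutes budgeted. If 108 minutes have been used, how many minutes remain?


Total budget: 251 minutes
Time used: 108 minutes
Remaining: 251 - 108 = 143 minutes
Percent used: 43.0%
Percent remaining: 57.0%

143


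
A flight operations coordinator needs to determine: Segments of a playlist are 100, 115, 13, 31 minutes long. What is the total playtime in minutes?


Durations: 100, 115, 13, 31
Running sum: 100
+ 115 = 215
+ 13 = 228
+ 31 = 259
Total duration: 259 minutes
That is 4 hours and 19 minutes

259


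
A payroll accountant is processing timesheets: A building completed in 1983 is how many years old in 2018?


Birth year: 1983
Current year: 2018
Age = current year - birth year
Age = 2018 - 1983 = 35

35


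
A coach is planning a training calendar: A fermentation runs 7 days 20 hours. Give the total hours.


Days: 7
Extra hours: 20
Hours per day: 24
Days to hours: 7 x 24 = 168
Total: 168 + 20 = 188

188


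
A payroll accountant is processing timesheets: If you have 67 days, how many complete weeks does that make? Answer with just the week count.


Total days: 67
Days per week: 7
Division: 67 / 7 = 9 remainder 4
Complete weeks: 9
Remaining days: 4

9


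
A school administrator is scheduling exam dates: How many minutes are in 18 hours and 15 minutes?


Hours: 18
Minutes: 15
Convert hours to minutes: 18 x 60 = 1080
Add remaining minutes: 1080 + 15 = 1095

1095


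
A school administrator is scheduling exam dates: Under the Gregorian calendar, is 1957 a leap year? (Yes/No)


Year: 1957
Divisible by 4? 1957 / 4 = 489.25 -> No
Not divisible by 4, so NOT a leap year

No


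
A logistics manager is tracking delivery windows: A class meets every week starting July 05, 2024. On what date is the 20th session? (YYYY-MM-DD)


First occurrence: 2024-07-05 (occurrence 1)
Each occurrence is 7 days after the previous.
Occurrence 20 is 19 weeks after the first.
19 weeks = 133 days
2024-07-05 + 133 days = 2024-11-15

2024-11-15


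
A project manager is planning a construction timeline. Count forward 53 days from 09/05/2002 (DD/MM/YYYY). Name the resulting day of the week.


Start: 2002-05-09 (Thursday)
Step 1 - find target date: add 53 days
  2002-05-09 + 53 days = 2002-07-01
Step 2 - day of week:
  53 mod 7 = 4
  Thursday + 4 days -> Monday
Result: Monday (2002-07-01)

Monday


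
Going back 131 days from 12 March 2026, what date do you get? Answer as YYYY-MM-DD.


Start: 2026-03-12
Subtracting 131 days
Days already passed in March: 12
After going back through March: 119 more days to subtract
February 2026: 28 days, 91 remaining
January 2026: 31 days, 60 remaining
December 2025: 31 days, 29 remaining
November 2025 has 30 days, need 29
Result: 2025-11-01

2025-11-01


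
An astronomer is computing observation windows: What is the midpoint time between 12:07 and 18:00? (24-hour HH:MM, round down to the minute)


Start time: 12:07 = 727 minutes from midnight
End time: 18:00 = 1080 minutes from midnight
Sum: 727 + 1080 = 1807
Midpoint: 1807 / 2 = 903 minutes
Convert: 903 / 60 = 15 hours, 3 minutes
Result: 15:03

15:03


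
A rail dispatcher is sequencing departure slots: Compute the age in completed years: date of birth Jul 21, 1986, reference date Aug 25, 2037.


Birth: 1986-07-21
Reference: 2037-08-25
Year difference: 2037 - 1986 = 51
Has birthday (07-21) occurred by 08-25? Yes
Age in full years: 51

51


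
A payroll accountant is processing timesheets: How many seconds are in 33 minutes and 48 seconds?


Minutes: 33
Extra seconds: 48
Seconds per minute: 60
Minutes to seconds: 33 x 60 = 1980
Total: 1980 + 48 = 2028

2028


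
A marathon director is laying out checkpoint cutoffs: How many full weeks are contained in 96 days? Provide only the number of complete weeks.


Total days: 96
Days per week: 7
Division: 96 / 7 = 13 remainder 5
Complete weeks: 13
Remaining days: 5

13


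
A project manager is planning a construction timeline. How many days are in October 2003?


Month: October
Year: 2003
October is a 31-day month
Total: 31 days

31


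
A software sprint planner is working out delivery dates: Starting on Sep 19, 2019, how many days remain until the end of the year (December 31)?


Start: September 19, 2019
End: December 31, 2019
Days left in September: 11
October: 31
November: 30
December: 31
Sum of remaining months: 92
Total: 11 + 92 = 103

103


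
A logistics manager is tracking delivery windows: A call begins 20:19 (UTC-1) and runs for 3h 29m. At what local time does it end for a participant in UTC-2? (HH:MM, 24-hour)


Start: 20:19 in UTC-1
Step 1 - add duration:
  minutes: 19 + 29 = 48
  hours: 20 + 3 + 0 = 23
  end in UTC-1: 23:48
Step 2 - convert UTC-1 -> UTC-2:
  offset difference: -2 - (-1) = -1 hours
  23 + (-1) = 22 -> mod 24 = 22
Result: 22:48 in UTC-2

22:48


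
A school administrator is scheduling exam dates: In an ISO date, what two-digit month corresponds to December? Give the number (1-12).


Calendar month order:
11. November
12. December <--
December is month number 12

12


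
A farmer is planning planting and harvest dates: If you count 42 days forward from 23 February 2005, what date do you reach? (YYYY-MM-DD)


Start: 2005-02-23
Adding 42 days
Days remaining in February: 5
After February: 37 days still to add
March 2005: 31 days, 6 remaining
April 2005 has 30 days, need 6
Result: 2005-04-06

2005-04-06


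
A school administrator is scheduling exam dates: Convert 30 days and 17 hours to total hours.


Days: 30
Extra hours: 17
Hours per day: 24
Days to hours: 30 x 24 = 720
Total: 720 + 17 = 737

737


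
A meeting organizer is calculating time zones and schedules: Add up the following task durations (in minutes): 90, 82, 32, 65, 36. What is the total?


Durations: 90, 82, 32, 65, 36
Running sum: 90
+ 82 = 172
+ 32 = 204
+ 65 = 269
+ 36 = 305
Total duration: 305 minutes
That is 5 hours and 5 minutes

305


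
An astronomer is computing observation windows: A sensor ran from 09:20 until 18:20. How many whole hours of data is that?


Start: 09:20
End: 18:20
Hour difference: 18 - 9 = 9 hours
Minute difference: 20 - 20 = 0 minutes
Total minutes: 540
Complete hours: 540 / 60 = 9 (remainder 0)

9


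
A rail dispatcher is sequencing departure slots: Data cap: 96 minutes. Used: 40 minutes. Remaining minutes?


Total budget: 96 minutes
Time used: 40 minutes
Remaining: 96 - 40 = 56 minutes
Percent used: 41.7%
Percent remaining: 58.3%

56


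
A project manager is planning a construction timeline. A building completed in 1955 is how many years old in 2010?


Birth year: 1955
Current year: 2010
Age = current year - birth year
Age = 2010 - 1955 = 55

55


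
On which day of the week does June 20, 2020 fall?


Date: 2020-06-20
January 1, 2020 is a Wednesday
Day of year: 172
Offset from Jan 1: 171 days
171 mod 7 = 3
Result: Saturday

Saturday


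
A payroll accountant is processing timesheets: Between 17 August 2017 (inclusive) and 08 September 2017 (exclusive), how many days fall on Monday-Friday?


Start: 2017-08-17 (Thursday)
End (exclusive): 2017-09-08 (Friday)
Total calendar days: 22
Full weeks: 22 // 7 = 3 -> 15 weekdays
Remaining 1 days starting on Thursday:
  Thu(w) -> 1 weekdays
Total business days: 15 + 1 = 16

16


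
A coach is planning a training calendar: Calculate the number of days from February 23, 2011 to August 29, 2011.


Start date: 2011-02-23
End date: 2011-08-29
Feb 2011: +6 days
Mar 2011: +31 days
Apr 2011: +30 days
... (4 more months)
Total: 187 days

187


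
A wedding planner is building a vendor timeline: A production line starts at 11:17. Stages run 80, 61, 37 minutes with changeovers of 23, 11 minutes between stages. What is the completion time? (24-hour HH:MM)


Start: 11:17 = 677 min from midnight
  after task 1 (80 min): 12:37
  after break (23 min): 13:00
  after task 2 (61 min): 14:01
  after break (11 min): 14:12
  after task 3 (37 min): 14:49
Total elapsed: 212 minutes
End time: 14:49

14:49


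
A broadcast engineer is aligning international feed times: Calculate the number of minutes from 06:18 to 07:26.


Start time: 06:18 = 378 minutes from midnight
End time: 07:26 = 446 minutes from midnight
Difference: 446 - 378 = 68 minutes
That is 1 hours and 8 minutes

68


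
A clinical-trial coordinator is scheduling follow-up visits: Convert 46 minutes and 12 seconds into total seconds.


Minutes: 46
Seconds: 12
Convert minutes to seconds: 46 x 60 = 2760
Add remaining seconds: 2760 + 12 = 2772

2772


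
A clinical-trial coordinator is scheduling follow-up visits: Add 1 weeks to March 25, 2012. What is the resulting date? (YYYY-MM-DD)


Start: 2012-03-25
Weeks to add: 1
Convert to days: 1 x 7 = 7 days
Add 7 days to 2012-03-25
Result: 2012-04-01

2012-04-01


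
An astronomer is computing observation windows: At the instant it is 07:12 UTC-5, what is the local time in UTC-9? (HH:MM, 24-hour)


Local time: 07:12 at UTC-5 (offset -5h)
Target zone: UTC-9 (offset -9h)
Difference: -9 - (-5) = -4 hours
Calculation: 7 + (-4) = 3
Result: 03:12

03:12


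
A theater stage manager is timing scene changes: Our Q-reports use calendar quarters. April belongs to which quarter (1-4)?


Month: April (month 4)
Q1: January-March (months 1-3)
Q2: April-June (months 4-6)
Q3: July-September (months 7-9)
Q4: October-December (months 10-12)
Month 4 falls in Q2

2


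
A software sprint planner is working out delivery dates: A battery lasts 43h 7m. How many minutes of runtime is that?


Hours: 43
Extra minutes: 7
Minutes per hour: 60
Hours to minutes: 43 x 60 = 2580
Total: 2580 + 7 = 2587

2587


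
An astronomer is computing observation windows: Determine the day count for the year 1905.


Year: 1905
Check leap year rules:
Divisible by 4? No
1905 is not a leap year
Days: 365

365


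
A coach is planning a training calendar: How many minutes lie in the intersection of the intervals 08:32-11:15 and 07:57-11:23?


Interval A: [512, 675] minutes from midnight
Interval B: [477, 683] minutes from midnight
Overlap start = max(512, 477) = 512
Overlap end = min(675, 683) = 675
Overlap = 675 - 512 = 163 minutes

163


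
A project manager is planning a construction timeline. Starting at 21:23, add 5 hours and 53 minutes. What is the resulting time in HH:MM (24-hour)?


Start time: 21:23
Adding: 5 hours 53 minutes
Minutes: 23 + 53 = 76
Minute overflow: 76 >= 60, so carry 1 hour, minutes = 16
Hours: 21 + 5 + 1 = 27
Hour wraparound: 27 mod 24 = 3
Result: 03:16

03:16


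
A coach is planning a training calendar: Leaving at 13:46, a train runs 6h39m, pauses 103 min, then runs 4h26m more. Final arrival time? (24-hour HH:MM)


Depart: 13:46
Leg 1: +399 min -> 20:25
Layover: +103 min -> 22:08
Leg 2: +266 min -> 02:34
Total travel: 768 minutes = 12h 48m
Arrival: 02:34

02:34


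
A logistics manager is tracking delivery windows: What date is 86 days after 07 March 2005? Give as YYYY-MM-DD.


Start: 2005-03-07
Adding 86 days
Days remaining in March: 24
After March: 62 days still to add
April 2005: 30 days, 32 remaining
May 2005: 31 days, 1 remaining
June 2005 has 30 days, need 1
Result: 2005-06-01

2005-06-01


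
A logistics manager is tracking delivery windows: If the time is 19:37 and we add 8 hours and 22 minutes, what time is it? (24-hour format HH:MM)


Start time: 19:37
Adding: 8 hours 22 minutes
Minutes: 37 + 22 = 59
Hours: 19 + 8 + 0 = 27
Hour wraparound: 27 mod 24 = 3
Result: 03:59

03:59


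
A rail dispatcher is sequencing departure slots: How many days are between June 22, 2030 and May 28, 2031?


Start date: 2030-06-22
End date: 2031-05-28
Jun 2030: +9 days
Jul 2030: +31 days
Aug 2030: +31 days
... (9 more months)
Total: 340 days

340


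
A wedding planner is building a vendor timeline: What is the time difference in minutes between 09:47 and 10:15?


Start time: 09:47 = 587 minutes from midnight
End time: 10:15 = 615 minutes from midnight
Difference: 615 - 587 = 28 minutes
That is 0 hours and 28 minutes

28


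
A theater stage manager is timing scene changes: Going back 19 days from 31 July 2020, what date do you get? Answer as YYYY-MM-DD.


Start: 2020-07-31
Subtracting 19 days
Days already passed in July: 31
Result: 2020-07-12

2020-07-12


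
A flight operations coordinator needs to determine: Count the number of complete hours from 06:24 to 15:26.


Start: 06:24
End: 15:26
Hour difference: 15 - 6 = 9 hours
Minute difference: 26 - 24 = 2 minutes
Total minutes: 542
Complete hours: 542 / 60 = 9 (remainder 2)

9


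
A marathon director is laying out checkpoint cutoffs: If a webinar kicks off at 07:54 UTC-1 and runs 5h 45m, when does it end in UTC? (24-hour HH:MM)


Start: 07:54 in UTC-1
Step 1 - add duration:
  minutes: 54 + 45 = 99 (carry 1h)
  hours: 7 + 5 + 1 = 13
  end in UTC-1: 13:39
Step 2 - convert UTC-1 -> UTC:
  offset difference: 0 - (-1) = 1 hours
  13 + (1) = 14 -> mod 24 = 14
Result: 14:39 in UTC

14:39


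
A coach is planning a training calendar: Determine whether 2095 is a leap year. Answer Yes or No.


Year: 2095
Divisible by 4? 2095 / 4 = 523.75 -> No
Not divisible by 4, so NOT a leap year

No


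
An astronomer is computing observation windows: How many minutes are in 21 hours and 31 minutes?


Hours: 21
Extra minutes: 31
Minutes per hour: 60
Hours to minutes: 21 x 60 = 1260
Total: 1260 + 31 = 1291

1291


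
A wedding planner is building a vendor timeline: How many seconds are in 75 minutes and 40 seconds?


Minutes: 75
Seconds: 40
Convert minutes to seconds: 75 x 60 = 4500
Add remaining seconds: 4500 + 40 = 4540

4540


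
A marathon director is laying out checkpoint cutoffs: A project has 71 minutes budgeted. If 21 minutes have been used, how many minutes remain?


Total budget: 71 minutes
Time used: 21 minutes
Remaining: 71 - 21 = 50 minutes
Percent used: 29.6%
Percent remaining: 70.4%

50


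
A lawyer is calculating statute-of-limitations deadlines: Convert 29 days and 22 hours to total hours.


Days: 29
Extra hours: 22
Hours per day: 24
Days to hours: 29 x 24 = 696
Total: 696 + 22 = 718

718


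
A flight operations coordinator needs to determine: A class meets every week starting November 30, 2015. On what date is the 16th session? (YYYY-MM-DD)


First occurrence: 2015-11-30 (occurrence 1)
Each occurrence is 7 days after the previous.
Occurrence 16 is 15 weeks after the first.
15 weeks = 105 days
2015-11-30 + 105 days = 2016-03-14

2016-03-14


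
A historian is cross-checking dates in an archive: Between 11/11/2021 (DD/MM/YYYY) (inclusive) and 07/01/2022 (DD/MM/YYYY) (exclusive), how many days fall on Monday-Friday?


Start: 2021-11-11 (Thursday)
End (exclusive): 2022-01-07 (Friday)
Total calendar days: 57
Full weeks: 57 // 7 = 8 -> 40 weekdays
Remaining 1 days starting on Thursday:
  Thu(w) -> 1 weekdays
Total business days: 40 + 1 = 41

41


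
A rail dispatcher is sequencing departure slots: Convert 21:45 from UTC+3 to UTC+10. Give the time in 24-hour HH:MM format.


Local time: 21:45 at UTC+3 (offset 3h)
Target zone: UTC+10 (offset 10h)
Difference: 10 - (3) = 7 hours
Calculation: 21 + (7) = 28
Wraparound: (28) mod 24 = 4
Result: 04:45

04:45


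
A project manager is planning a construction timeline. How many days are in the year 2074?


Year: 2074
Check leap year rules:
Divisible by 4? No
2074 is not a leap year
Days: 365

365


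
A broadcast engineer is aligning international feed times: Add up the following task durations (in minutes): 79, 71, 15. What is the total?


Durations: 79, 71, 15
Running sum: 79
+ 71 = 150
+ 15 = 165
Total duration: 165 minutes
That is 2 hours and 45 minutes

165


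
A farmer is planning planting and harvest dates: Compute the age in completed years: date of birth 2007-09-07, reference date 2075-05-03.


Birth: 2007-09-07
Reference: 2075-05-03
Year difference: 2075 - 2007 = 68
Has birthday (09-07) occurred by 05-03? No
Birthday not yet reached this year -> subtract 1
Age in full years: 67

67


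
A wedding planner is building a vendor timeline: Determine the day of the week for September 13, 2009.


Date: 2009-09-13
January 1, 2009 is a Thursday
Day of year: 256
Offset from Jan 1: 255 days
255 mod 7 = 3
Result: Sunday

Sunday


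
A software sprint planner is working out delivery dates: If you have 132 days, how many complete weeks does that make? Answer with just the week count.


Total days: 132
Days per week: 7
Division: 132 / 7 = 18 remainder 6
Complete weeks: 18
Remaining days: 6

18


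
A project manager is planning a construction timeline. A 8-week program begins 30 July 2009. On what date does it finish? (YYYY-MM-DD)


Start: 2009-07-30
Weeks to add: 8
Convert to days: 8 x 7 = 56 days
Add 56 days to 2009-07-30
Result: 2009-09-24

2009-09-24


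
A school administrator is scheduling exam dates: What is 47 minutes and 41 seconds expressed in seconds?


Minutes: 47
Extra seconds: 41
Seconds per minute: 60
Minutes to seconds: 47 x 60 = 2820
Total: 2820 + 41 = 2861

2861


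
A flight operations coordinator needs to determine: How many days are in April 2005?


Month: April
Year: 2005
April is a 30-day month
Total: 30 days

30


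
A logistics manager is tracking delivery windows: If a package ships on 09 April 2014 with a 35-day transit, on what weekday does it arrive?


Start: 2014-04-09 (Wednesday)
Step 1 - find target date: add 35 days
  2014-04-09 + 35 days = 2014-05-14
Step 2 - day of week:
  35 mod 7 = 0
  Wednesday + 0 days -> Wednesday
Result: Wednesday (2014-05-14)

Wednesday


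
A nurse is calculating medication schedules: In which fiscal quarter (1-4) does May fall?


Month: May (month 5)
Q1: January-March (months 1-3)
Q2: April-June (months 4-6)
Q3: July-September (months 7-9)
Q4: October-December (months 10-12)
Month 5 falls in Q2

2


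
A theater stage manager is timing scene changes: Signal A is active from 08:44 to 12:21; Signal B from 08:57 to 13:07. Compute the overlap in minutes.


Interval A: [524, 741] minutes from midnight
Interval B: [537, 787] minutes from midnight
Overlap start = max(524, 537) = 537
Overlap end = min(741, 787) = 741
Overlap = 741 - 537 = 204 minutes

204


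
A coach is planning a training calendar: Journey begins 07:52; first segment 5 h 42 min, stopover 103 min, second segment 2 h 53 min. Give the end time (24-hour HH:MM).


Depart: 07:52
Leg 1: +342 min -> 13:34
Layover: +103 min -> 15:17
Leg 2: +173 min -> 18:10
Total travel: 618 minutes = 10h 18m
Arrival: 18:10

18:10


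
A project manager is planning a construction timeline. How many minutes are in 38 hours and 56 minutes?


Hours: 38
Minutes: 56
Convert hours to minutes: 38 x 60 = 2280
Add remaining minutes: 2280 + 56 = 2336

2336


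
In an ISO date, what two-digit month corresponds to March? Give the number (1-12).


Calendar month order:
2. February
3. March <--
4. April
March is month number 3

3


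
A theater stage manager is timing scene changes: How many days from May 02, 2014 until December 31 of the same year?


Start: May 02, 2014
End: December 31, 2014
Days left in May: 29
June: 30
July: 31
August: 31
September: 30
... plus remaining months
Sum of remaining months: 214
Total: 29 + 214 = 243

243


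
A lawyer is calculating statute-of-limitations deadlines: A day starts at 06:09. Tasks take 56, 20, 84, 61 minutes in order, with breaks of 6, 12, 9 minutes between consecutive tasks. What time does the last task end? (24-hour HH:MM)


Start: 06:09 = 369 min from midnight
  after task 1 (56 min): 07:05
  after break (6 min): 07:11
  after task 2 (20 min): 07:31
  after break (12 min): 07:43
  after task 3 (84 min): 09:07
  after break (9 min): 09:16
  after task 4 (61 min): 10:17
Total elapsed: 248 minutes
End time: 10:17

10:17


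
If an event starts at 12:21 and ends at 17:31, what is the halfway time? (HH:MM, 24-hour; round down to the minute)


Start time: 12:21 = 741 minutes from midnight
End time: 17:31 = 1051 minutes from midnight
Sum: 741 + 1051 = 1792
Midpoint: 1792 / 2 = 896 minutes
Convert: 896 / 60 = 14 hours, 56 minutes
Result: 14:56

14:56


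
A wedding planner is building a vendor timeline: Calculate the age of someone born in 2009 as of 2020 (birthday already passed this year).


Birth year: 2009
Current year: 2020
Age = current year - birth year
Age = 2020 - 2009 = 11

11


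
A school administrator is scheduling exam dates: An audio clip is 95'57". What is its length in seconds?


Minutes: 95
Seconds: 57
Convert minutes to seconds: 95 x 60 = 5700
Add remaining seconds: 5700 + 57 = 5757

5757


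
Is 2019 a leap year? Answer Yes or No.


Year: 2019
Divisible by 4? 2019 / 4 = 504.75 -> No
Not divisible by 4, so NOT a leap year

No


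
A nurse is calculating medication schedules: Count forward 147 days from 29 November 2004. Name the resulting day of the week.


Start: 2004-11-29 (Monday)
Step 1 - find target date: add 147 days
  2004-11-29 + 147 days = 2005-04-25
Step 2 - day of week:
  147 mod 7 = 0
  Monday + 0 days -> Monday
Result: Monday (2005-04-25)

Monday


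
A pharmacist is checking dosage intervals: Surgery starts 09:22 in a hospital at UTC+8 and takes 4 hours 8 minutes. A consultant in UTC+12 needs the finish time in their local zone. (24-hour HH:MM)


Start: 09:22 in UTC+8
Step 1 - add duration:
  minutes: 22 + 8 = 30
  hours: 9 + 4 + 0 = 13
  end in UTC+8: 13:30
Step 2 - convert UTC+8 -> UTC+12:
  offset difference: 12 - (8) = 4 hours
  13 + (4) = 17 -> mod 24 = 17
Result: 17:30 in UTC+12

17:30


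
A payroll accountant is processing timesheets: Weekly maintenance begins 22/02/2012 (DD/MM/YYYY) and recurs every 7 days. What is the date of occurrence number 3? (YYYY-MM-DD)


First occurrence: 2012-02-22 (occurrence 1)
Each occurrence is 7 days after the previous.
Occurrence 3 is 2 weeks after the first.
2 weeks = 14 days
2012-02-22 + 14 days = 2012-03-07

2012-03-07


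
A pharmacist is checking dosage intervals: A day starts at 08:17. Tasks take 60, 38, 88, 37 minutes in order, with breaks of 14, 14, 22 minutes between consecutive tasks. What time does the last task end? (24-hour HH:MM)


Start: 08:17 = 497 min from midnight
  after task 1 (60 min): 09:17
  after break (14 min): 09:31
  after task 2 (38 min): 10:09
  after break (14 min): 10:23
  after task 3 (88 min): 11:51
  after break (22 min): 12:13
  after task 4 (37 min): 12:50
Total elapsed: 273 minutes
End time: 12:50

12:50


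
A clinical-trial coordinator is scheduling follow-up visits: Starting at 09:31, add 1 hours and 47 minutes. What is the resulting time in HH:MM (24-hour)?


Start time: 09:31
Adding: 1 hours 47 minutes
Minutes: 31 + 47 = 78
Minute overflow: 78 >= 60, so carry 1 hour, minutes = 18
Hours: 9 + 1 + 1 = 11
Result: 11:18

11:18


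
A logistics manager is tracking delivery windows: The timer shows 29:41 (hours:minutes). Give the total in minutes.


Hours: 29
Minutes: 41
Convert hours to minutes: 29 x 60 = 1740
Add remaining minutes: 1740 + 41 = 1781

1781


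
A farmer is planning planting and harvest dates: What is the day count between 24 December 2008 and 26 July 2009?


Start date: 2008-12-24
End date: 2009-07-26
Dec 2008: +8 days
Jan 2009: +31 days
Feb 2009: +28 days
... (5 more months)
Total: 214 days

214


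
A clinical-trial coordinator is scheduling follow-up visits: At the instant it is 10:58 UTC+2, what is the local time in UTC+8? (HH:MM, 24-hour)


Local time: 10:58 at UTC+2 (offset 2h)
Target zone: UTC+8 (offset 8h)
Difference: 8 - (2) = 6 hours
Calculation: 10 + (6) = 16
Result: 16:58

16:58


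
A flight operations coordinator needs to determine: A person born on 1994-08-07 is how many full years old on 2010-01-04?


Birth: 1994-08-07
Reference: 2010-01-04
Year difference: 2010 - 1994 = 16
Has birthday (08-07) occurred by 01-04? No
Birthday not yet reached this year -> subtract 1
Age in full years: 15

15


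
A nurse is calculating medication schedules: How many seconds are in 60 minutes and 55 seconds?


Minutes: 60
Extra seconds: 55
Seconds per minute: 60
Minutes to seconds: 60 x 60 = 3600
Total: 3600 + 55 = 3655

3655


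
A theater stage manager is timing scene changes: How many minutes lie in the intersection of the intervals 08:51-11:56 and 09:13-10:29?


Interval A: [531, 716] minutes from midnight
Interval B: [553, 629] minutes from midnight
Overlap start = max(531, 553) = 553
Overlap end = min(716, 629) = 629
Overlap = 629 - 553 = 76 minutes

76


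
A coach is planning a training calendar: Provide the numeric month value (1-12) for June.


Calendar month order:
5. May
6. June <--
7. July
June is month number 6

6


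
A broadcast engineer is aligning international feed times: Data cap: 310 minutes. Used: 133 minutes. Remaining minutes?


Total budget: 310 minutes
Time used: 133 minutes
Remaining: 310 - 133 = 177 minutes
Percent used: 42.9%
Percent remaining: 57.1%

177


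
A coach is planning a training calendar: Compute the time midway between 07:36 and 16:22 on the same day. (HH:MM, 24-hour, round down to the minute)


Start time: 07:36 = 456 minutes from midnight
End time: 16:22 = 982 minutes from midnight
Sum: 456 + 982 = 1438
Midpoint: 1438 / 2 = 719 minutes
Convert: 719 / 60 = 11 hours, 59 minutes
Result: 11:59

11:59


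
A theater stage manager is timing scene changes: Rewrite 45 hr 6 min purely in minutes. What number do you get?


Hours: 45
Extra minutes: 6
Minutes per hour: 60
Hours to minutes: 45 x 60 = 2700
Total: 2700 + 6 = 2706

2706


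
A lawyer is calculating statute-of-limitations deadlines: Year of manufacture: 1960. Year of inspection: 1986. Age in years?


Birth year: 1960
Current year: 1986
Age = current year - birth year
Age = 1986 - 1960 = 26

26


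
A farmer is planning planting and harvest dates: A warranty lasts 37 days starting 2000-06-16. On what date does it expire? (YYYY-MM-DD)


Start: 2000-06-16
Adding 37 days
Days remaining in June: 14
After June: 23 days still to add
July 2000 has 31 days, need 23
Result: 2000-07-23

2000-07-23


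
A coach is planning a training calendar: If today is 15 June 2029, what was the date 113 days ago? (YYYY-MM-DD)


Start: 2029-06-15
Subtracting 113 days
Days already passed in June: 15
After going back through June: 98 more days to subtract
May 2029: 31 days, 67 remaining
April 2029: 30 days, 37 remaining
March 2029: 31 days, 6 remaining
February 2029 has 28 days, need 6
Result: 2029-02-22

2029-02-22


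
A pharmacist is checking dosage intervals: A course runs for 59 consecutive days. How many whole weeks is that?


Total days: 59
Days per week: 7
Division: 59 / 7 = 8 remainder 3
Complete weeks: 8
Remaining days: 3

8


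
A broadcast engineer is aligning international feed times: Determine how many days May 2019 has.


Month: May
Year: 2019
May is a 31-day month
Total: 31 days

31


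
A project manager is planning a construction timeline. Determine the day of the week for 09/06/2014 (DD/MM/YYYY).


Date: 2014-06-09
January 1, 2014 is a Wednesday
Day of year: 160
Offset from Jan 1: 159 days
159 mod 7 = 5
Result: Monday

Monday


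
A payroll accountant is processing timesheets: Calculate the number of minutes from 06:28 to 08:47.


Start time: 06:28 = 388 minutes from midnight
End time: 08:47 = 527 minutes from midnight
Difference: 527 - 388 = 139 minutes
That is 2 hours and 19 minutes

139


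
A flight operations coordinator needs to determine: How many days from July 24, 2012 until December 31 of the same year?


Start: July 24, 2012
End: December 31, 2012
Days left in July: 7
August: 31
September: 30
October: 31
November: 30
... plus remaining months
Sum of remaining months: 153
Total: 7 + 153 = 160

160


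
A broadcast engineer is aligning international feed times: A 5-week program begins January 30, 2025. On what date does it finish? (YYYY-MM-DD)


Start: 2025-01-30
Weeks to add: 5
Convert to days: 5 x 7 = 35 days
Add 35 days to 2025-01-30
Result: 2025-03-06

2025-03-06


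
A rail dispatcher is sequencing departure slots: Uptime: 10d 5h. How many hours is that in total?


Days: 10
Extra hours: 5
Hours per day: 24
Days to hours: 10 x 24 = 240
Total: 240 + 5 = 245

245


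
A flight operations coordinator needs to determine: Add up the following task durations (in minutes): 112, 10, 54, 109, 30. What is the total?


Durations: 112, 10, 54, 109, 30
Running sum: 112
+ 10 = 122
+ 54 = 176
+ 109 = 285
+ 30 = 315
Total duration: 315 minutes
That is 5 hours and 15 minutes

315


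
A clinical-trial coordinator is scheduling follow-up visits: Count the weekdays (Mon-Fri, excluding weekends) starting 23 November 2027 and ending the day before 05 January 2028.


Start: 2027-11-23 (Tuesday)
End (exclusive): 2028-01-05 (Wednesday)
Total calendar days: 43
Full weeks: 43 // 7 = 6 -> 30 weekdays
Remaining 1 days starting on Tuesday:
  Tue(w) -> 1 weekdays
Total business days: 30 + 1 = 31

31


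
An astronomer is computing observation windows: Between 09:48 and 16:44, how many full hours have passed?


Start: 09:48
End: 16:44
Hour difference: 16 - 9 = 7 hours
Minute difference: 44 - 48 = -4 minutes
Total minutes: 416
Complete hours: 416 / 60 = 6 (remainder 56)

6


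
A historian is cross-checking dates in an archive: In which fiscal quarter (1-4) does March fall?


Month: March (month 3)
Q1: January-March (months 1-3)
Q2: April-June (months 4-6)
Q3: July-September (months 7-9)
Q4: October-December (months 10-12)
Month 3 falls in Q1

1


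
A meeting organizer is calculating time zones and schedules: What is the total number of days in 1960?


Year: 1960
Check leap year rules:
Divisible by 4? Yes
Divisible by 100? No
1960 is a leap year
Days: 366

366


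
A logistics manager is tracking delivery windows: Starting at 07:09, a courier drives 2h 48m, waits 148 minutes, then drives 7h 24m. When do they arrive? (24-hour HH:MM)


Depart: 07:09
Leg 1: +168 min -> 09:57
Layover: +148 min -> 12:25
Leg 2: +444 min -> 19:49
Total travel: 760 minutes = 12h 40m
Arrival: 19:49

19:49


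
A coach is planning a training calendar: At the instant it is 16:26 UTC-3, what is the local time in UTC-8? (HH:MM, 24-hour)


Local time: 16:26 at UTC-3 (offset -3h)
Target zone: UTC-8 (offset -8h)
Difference: -8 - (-3) = -5 hours
Calculation: 16 + (-5) = 11
Result: 11:26

11:26


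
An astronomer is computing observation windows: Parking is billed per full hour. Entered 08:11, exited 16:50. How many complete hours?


Start: 08:11
End: 16:50
Hour difference: 16 - 8 = 8 hours
Minute difference: 50 - 11 = 39 minutes
Total minutes: 519
Complete hours: 519 / 60 = 8 (remainder 39)

8


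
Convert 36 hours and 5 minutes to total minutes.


Hours: 36
Extra minutes: 5
Minutes per hour: 60
Hours to minutes: 36 x 60 = 2160
Total: 2160 + 5 = 2165

2165


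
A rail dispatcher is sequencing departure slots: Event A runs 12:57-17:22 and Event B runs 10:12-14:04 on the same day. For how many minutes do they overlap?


Interval A: [777, 1042] minutes from midnight
Interval B: [612, 844] minutes from midnight
Overlap start = max(777, 612) = 777
Overlap end = min(1042, 844) = 844
Overlap = 844 - 777 = 67 minutes

67


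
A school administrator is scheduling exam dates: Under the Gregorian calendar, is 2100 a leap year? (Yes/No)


Year: 2100
Divisible by 4? 2100 / 4 = 525.0 -> Yes
Divisible by 100? 2100 / 100 = 21.0 -> Yes
Divisible by 400? 2100 / 400 = 5.25 -> No
Divisible by 100 but not 400, so NOT a leap year

No


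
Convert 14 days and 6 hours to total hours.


Days: 14
Extra hours: 6
Hours per day: 24
Days to hours: 14 x 24 = 336
Total: 336 + 6 = 342

342


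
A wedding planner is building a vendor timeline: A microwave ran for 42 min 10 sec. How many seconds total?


Minutes: 42
Extra seconds: 10
Seconds per minute: 60
Minutes to seconds: 42 x 60 = 2520
Total: 2520 + 10 = 2530

2530


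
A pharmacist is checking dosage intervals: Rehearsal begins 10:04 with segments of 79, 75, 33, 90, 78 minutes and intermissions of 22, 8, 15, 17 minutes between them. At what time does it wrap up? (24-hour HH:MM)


Start: 10:04 = 604 min from midnight
  after task 1 (79 min): 11:23
  after break (22 min): 11:45
  after task 2 (75 min): 13:00
  after break (8 min): 13:08
  after task 3 (33 min): 13:41
  after break (15 min): 13:56
  after task 4 (90 min): 15:26
  after break (17 min): 15:43
  after task 5 (78 min): 17:01
Total elapsed: 417 minutes
End time: 17:01

17:01


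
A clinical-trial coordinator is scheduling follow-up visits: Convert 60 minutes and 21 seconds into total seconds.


Minutes: 60
Seconds: 21
Convert minutes to seconds: 60 x 60 = 3600
Add remaining seconds: 3600 + 21 = 3621

3621


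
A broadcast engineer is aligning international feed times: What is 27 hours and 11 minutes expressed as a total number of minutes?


Hours: 27
Minutes: 11
Convert hours to minutes: 27 x 60 = 1620
Add remaining minutes: 1620 + 11 = 1631

1631


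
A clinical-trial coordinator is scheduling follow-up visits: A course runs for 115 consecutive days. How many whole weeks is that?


Total days: 115
Days per week: 7
Division: 115 / 7 = 16 remainder 3
Complete weeks: 16
Remaining days: 3

16


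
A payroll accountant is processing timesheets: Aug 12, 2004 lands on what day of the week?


Date: 2004-08-12
January 1, 2004 is a Thursday
Day of year: 225
Offset from Jan 1: 224 days
224 mod 7 = 0
Result: Thursday

Thursday


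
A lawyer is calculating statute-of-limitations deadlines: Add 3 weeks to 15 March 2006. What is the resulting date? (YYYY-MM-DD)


Start: 2006-03-15
Weeks to add: 3
Convert to days: 3 x 7 = 21 days
Add 21 days to 2006-03-15
Result: 2006-04-05

2006-04-05
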